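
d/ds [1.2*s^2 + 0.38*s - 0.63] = 2.4*s + 0.38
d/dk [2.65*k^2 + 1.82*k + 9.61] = 5.3*k + 1.82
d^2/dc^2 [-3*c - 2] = 0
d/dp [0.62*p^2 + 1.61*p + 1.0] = 1.24*p + 1.61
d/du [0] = 0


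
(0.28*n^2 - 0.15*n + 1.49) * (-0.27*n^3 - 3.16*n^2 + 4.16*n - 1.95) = -0.0756*n^5 - 0.8443*n^4 + 1.2365*n^3 - 5.8784*n^2 + 6.4909*n - 2.9055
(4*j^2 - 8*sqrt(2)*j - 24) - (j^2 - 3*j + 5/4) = 3*j^2 - 8*sqrt(2)*j + 3*j - 101/4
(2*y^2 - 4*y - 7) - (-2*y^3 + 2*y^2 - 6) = 2*y^3 - 4*y - 1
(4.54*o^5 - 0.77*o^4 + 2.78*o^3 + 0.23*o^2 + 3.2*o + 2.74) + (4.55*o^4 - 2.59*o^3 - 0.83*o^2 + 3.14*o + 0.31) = 4.54*o^5 + 3.78*o^4 + 0.19*o^3 - 0.6*o^2 + 6.34*o + 3.05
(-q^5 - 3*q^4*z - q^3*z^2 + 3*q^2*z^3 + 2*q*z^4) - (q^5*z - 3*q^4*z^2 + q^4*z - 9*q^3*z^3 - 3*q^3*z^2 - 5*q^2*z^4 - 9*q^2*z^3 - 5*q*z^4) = -q^5*z - q^5 + 3*q^4*z^2 - 4*q^4*z + 9*q^3*z^3 + 2*q^3*z^2 + 5*q^2*z^4 + 12*q^2*z^3 + 7*q*z^4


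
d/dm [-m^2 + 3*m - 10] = 3 - 2*m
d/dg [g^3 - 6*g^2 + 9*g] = 3*g^2 - 12*g + 9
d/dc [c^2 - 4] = 2*c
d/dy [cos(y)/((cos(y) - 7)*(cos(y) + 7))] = (cos(y)^2 + 49)*sin(y)/((cos(y) - 7)^2*(cos(y) + 7)^2)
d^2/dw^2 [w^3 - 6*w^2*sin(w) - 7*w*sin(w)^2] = 6*w^2*sin(w) - 24*w*cos(w) - 14*w*cos(2*w) + 6*w - 12*sin(w) - 14*sin(2*w)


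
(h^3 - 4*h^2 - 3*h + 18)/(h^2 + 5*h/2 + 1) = 2*(h^2 - 6*h + 9)/(2*h + 1)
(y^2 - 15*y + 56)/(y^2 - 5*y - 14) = (y - 8)/(y + 2)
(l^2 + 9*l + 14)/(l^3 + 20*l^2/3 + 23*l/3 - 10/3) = 3*(l + 7)/(3*l^2 + 14*l - 5)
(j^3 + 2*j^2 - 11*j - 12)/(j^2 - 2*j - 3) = j + 4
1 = 1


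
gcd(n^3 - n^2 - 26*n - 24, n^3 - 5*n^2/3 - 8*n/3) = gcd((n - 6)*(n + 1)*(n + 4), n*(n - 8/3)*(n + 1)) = n + 1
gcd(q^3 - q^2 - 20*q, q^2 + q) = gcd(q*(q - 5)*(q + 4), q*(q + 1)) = q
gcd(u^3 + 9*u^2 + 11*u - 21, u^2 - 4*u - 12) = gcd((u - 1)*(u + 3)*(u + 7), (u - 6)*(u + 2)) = 1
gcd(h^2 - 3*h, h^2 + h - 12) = h - 3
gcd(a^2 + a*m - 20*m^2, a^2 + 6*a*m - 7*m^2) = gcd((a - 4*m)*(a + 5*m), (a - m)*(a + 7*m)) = 1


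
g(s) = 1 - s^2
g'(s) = -2*s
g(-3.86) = -13.90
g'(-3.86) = 7.72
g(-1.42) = -1.02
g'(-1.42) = 2.84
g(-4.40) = -18.36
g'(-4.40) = 8.80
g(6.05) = -35.60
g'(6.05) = -12.10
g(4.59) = -20.07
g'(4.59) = -9.18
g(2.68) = -6.18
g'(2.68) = -5.36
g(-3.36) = -10.29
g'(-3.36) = 6.72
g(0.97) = 0.06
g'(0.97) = -1.94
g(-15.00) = -224.00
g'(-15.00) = 30.00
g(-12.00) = -143.00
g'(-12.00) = 24.00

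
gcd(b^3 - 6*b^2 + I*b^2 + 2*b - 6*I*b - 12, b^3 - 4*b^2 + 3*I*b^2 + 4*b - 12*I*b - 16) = b - I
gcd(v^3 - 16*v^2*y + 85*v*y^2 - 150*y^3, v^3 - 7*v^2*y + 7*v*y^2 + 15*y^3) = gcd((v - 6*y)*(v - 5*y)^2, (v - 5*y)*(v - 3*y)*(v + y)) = -v + 5*y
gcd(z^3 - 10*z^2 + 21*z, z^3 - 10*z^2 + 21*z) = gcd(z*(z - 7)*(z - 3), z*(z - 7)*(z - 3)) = z^3 - 10*z^2 + 21*z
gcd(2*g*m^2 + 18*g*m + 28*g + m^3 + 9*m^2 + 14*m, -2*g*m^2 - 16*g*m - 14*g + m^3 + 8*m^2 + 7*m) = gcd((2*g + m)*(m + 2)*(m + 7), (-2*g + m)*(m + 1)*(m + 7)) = m + 7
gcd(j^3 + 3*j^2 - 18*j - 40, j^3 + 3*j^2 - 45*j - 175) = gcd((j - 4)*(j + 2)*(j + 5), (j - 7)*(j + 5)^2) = j + 5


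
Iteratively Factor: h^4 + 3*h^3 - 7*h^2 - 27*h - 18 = (h - 3)*(h^3 + 6*h^2 + 11*h + 6) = (h - 3)*(h + 2)*(h^2 + 4*h + 3) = (h - 3)*(h + 2)*(h + 3)*(h + 1)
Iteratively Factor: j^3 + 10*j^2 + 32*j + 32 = (j + 4)*(j^2 + 6*j + 8) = (j + 2)*(j + 4)*(j + 4)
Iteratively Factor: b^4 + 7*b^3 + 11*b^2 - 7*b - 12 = (b - 1)*(b^3 + 8*b^2 + 19*b + 12) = (b - 1)*(b + 4)*(b^2 + 4*b + 3) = (b - 1)*(b + 1)*(b + 4)*(b + 3)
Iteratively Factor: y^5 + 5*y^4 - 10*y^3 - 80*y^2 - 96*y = (y + 3)*(y^4 + 2*y^3 - 16*y^2 - 32*y) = (y - 4)*(y + 3)*(y^3 + 6*y^2 + 8*y) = (y - 4)*(y + 3)*(y + 4)*(y^2 + 2*y) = y*(y - 4)*(y + 3)*(y + 4)*(y + 2)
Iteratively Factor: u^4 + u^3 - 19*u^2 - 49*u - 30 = (u + 3)*(u^3 - 2*u^2 - 13*u - 10) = (u + 1)*(u + 3)*(u^2 - 3*u - 10) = (u - 5)*(u + 1)*(u + 3)*(u + 2)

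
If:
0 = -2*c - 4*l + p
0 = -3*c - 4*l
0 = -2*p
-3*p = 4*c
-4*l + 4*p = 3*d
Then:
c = 0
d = 0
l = 0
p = 0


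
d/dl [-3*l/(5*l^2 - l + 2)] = 3*(5*l^2 - 2)/(25*l^4 - 10*l^3 + 21*l^2 - 4*l + 4)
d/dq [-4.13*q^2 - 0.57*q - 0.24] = -8.26*q - 0.57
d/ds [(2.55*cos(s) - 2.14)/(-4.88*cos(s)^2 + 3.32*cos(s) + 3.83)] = (-12.444*cos(s)^2 + 20.8864*cos(s) - 16.8713)*sin(s)/(23.8144*cos(s)^4 - 32.4032*cos(s)^3 - 26.3584*cos(s)^2 + 25.4312*cos(s) + 14.6689)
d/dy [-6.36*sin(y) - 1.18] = -6.36*cos(y)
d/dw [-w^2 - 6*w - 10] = -2*w - 6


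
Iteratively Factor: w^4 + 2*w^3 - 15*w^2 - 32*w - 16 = (w - 4)*(w^3 + 6*w^2 + 9*w + 4) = (w - 4)*(w + 4)*(w^2 + 2*w + 1) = (w - 4)*(w + 1)*(w + 4)*(w + 1)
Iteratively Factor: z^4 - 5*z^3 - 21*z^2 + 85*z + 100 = (z - 5)*(z^3 - 21*z - 20) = (z - 5)*(z + 4)*(z^2 - 4*z - 5) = (z - 5)^2*(z + 4)*(z + 1)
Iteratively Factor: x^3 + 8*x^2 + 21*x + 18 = (x + 3)*(x^2 + 5*x + 6) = (x + 2)*(x + 3)*(x + 3)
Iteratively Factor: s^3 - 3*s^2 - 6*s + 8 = (s + 2)*(s^2 - 5*s + 4) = (s - 4)*(s + 2)*(s - 1)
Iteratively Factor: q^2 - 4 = (q - 2)*(q + 2)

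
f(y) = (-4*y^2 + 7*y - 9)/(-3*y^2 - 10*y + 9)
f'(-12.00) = 0.11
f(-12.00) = 2.21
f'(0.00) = -0.33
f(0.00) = -1.00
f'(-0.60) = 0.36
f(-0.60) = -1.05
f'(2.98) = 0.06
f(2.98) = 0.50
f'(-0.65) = 0.40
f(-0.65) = -1.07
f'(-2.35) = 2.39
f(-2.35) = -2.98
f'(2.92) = 0.06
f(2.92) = 0.50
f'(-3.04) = 6.75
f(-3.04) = -5.76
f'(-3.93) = 365.14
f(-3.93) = -50.01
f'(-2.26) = 2.15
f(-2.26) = -2.78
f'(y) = (7 - 8*y)/(-3*y^2 - 10*y + 9) + (6*y + 10)*(-4*y^2 + 7*y - 9)/(-3*y^2 - 10*y + 9)^2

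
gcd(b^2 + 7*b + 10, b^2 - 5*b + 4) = 1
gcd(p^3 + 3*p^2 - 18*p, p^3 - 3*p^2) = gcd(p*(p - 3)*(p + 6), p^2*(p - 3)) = p^2 - 3*p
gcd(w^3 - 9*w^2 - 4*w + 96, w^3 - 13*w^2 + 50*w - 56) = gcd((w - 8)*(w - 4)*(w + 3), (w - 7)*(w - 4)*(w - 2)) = w - 4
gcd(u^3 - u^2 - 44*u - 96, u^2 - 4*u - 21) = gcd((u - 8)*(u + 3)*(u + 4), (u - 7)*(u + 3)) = u + 3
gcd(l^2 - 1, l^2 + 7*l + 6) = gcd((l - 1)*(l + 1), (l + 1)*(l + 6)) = l + 1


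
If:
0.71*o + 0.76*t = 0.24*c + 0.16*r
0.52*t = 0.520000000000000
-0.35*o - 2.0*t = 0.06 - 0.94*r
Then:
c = 7.27857142857143*r - 14.2452380952381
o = 2.68571428571429*r - 5.88571428571429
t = 1.00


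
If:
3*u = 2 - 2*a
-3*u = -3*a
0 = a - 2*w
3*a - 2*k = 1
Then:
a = 2/5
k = 1/10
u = 2/5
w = 1/5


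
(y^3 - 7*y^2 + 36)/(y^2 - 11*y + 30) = (y^2 - y - 6)/(y - 5)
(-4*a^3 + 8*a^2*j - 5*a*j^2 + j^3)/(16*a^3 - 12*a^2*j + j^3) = (-a + j)/(4*a + j)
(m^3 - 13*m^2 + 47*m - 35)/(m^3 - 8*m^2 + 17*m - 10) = (m - 7)/(m - 2)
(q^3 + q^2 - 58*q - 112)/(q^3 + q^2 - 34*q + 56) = (q^2 - 6*q - 16)/(q^2 - 6*q + 8)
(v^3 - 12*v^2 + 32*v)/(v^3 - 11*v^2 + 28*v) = (v - 8)/(v - 7)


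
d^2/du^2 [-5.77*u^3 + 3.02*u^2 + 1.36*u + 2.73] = 6.04 - 34.62*u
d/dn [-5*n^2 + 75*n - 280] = 75 - 10*n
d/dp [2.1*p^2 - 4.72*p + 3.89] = 4.2*p - 4.72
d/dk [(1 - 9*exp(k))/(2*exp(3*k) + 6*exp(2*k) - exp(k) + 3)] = (36*exp(3*k) + 48*exp(2*k) - 12*exp(k) - 26)*exp(k)/(4*exp(6*k) + 24*exp(5*k) + 32*exp(4*k) + 37*exp(2*k) - 6*exp(k) + 9)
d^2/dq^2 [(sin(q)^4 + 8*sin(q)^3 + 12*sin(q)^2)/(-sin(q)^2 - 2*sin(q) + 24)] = 2*(2*sin(q)^5 - 21*sin(q)^4 + 59*sin(q)^3 + 76*sin(q)^2 - 48*sin(q) - 32)/(sin(q) - 4)^3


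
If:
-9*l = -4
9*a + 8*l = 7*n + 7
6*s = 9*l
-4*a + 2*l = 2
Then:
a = -5/18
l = 4/9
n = -107/126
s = 2/3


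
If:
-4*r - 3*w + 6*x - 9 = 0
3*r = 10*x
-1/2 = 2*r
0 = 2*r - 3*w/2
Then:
No Solution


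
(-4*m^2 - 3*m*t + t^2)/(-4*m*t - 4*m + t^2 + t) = (m + t)/(t + 1)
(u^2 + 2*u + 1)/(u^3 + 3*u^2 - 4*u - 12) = (u^2 + 2*u + 1)/(u^3 + 3*u^2 - 4*u - 12)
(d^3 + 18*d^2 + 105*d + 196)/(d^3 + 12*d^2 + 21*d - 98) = (d + 4)/(d - 2)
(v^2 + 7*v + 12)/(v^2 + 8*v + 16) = (v + 3)/(v + 4)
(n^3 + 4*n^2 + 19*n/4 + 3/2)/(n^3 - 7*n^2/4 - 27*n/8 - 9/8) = 2*(2*n^2 + 7*n + 6)/(4*n^2 - 9*n - 9)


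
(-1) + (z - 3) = z - 4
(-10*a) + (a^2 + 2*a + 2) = a^2 - 8*a + 2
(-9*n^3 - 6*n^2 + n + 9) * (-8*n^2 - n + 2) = 72*n^5 + 57*n^4 - 20*n^3 - 85*n^2 - 7*n + 18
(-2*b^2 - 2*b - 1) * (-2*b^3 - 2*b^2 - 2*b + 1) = 4*b^5 + 8*b^4 + 10*b^3 + 4*b^2 - 1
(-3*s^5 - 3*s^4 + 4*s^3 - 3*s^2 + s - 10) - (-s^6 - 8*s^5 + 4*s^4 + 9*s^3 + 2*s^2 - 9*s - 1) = s^6 + 5*s^5 - 7*s^4 - 5*s^3 - 5*s^2 + 10*s - 9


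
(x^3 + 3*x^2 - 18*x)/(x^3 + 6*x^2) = (x - 3)/x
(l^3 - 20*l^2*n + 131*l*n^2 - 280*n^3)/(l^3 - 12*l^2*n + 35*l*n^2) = (l - 8*n)/l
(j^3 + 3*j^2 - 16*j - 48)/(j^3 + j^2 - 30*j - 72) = (j - 4)/(j - 6)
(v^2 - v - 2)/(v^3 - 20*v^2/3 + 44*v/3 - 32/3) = 3*(v + 1)/(3*v^2 - 14*v + 16)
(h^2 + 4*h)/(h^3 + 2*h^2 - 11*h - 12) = h/(h^2 - 2*h - 3)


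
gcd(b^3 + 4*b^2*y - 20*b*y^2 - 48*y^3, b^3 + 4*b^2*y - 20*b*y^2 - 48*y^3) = -b^3 - 4*b^2*y + 20*b*y^2 + 48*y^3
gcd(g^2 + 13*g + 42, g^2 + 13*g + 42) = g^2 + 13*g + 42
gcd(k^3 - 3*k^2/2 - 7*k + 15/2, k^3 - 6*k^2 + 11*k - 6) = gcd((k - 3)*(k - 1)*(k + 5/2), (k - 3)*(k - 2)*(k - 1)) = k^2 - 4*k + 3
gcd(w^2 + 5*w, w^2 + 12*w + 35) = w + 5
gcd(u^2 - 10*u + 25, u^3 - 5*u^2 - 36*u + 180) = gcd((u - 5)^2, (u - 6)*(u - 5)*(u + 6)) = u - 5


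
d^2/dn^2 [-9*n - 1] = 0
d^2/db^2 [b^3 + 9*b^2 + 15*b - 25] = 6*b + 18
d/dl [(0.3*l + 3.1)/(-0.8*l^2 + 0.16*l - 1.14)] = (0.24*l^2 + 4.96*l - 0.838)/(0.64*l^4 - 0.256*l^3 + 1.8496*l^2 - 0.3648*l + 1.2996)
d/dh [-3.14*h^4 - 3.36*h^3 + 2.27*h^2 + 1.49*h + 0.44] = -12.56*h^3 - 10.08*h^2 + 4.54*h + 1.49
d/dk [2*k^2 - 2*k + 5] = 4*k - 2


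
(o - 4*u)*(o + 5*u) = o^2 + o*u - 20*u^2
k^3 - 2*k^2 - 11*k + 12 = (k - 4)*(k - 1)*(k + 3)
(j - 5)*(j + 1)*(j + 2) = j^3 - 2*j^2 - 13*j - 10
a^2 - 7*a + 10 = (a - 5)*(a - 2)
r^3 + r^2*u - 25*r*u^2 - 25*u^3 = (r - 5*u)*(r + u)*(r + 5*u)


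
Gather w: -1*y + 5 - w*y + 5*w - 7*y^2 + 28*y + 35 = w*(5 - y) - 7*y^2 + 27*y + 40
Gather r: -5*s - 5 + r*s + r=r*(s + 1) - 5*s - 5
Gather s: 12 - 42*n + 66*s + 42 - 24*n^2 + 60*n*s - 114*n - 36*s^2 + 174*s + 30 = -24*n^2 - 156*n - 36*s^2 + s*(60*n + 240) + 84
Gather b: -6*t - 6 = -6*t - 6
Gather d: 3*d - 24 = 3*d - 24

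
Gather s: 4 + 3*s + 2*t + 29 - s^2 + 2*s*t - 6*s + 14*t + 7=-s^2 + s*(2*t - 3) + 16*t + 40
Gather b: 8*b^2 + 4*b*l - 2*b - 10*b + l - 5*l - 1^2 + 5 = 8*b^2 + b*(4*l - 12) - 4*l + 4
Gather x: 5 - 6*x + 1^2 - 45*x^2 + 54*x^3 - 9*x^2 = 54*x^3 - 54*x^2 - 6*x + 6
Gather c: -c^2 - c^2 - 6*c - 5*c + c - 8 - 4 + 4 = -2*c^2 - 10*c - 8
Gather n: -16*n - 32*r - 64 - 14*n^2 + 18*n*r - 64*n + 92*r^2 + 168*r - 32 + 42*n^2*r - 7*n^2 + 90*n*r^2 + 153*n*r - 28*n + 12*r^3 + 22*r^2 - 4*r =n^2*(42*r - 21) + n*(90*r^2 + 171*r - 108) + 12*r^3 + 114*r^2 + 132*r - 96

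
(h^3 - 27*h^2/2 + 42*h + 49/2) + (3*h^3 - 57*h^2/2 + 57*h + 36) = 4*h^3 - 42*h^2 + 99*h + 121/2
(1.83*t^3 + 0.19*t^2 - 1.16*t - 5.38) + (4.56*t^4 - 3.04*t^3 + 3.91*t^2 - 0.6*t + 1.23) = 4.56*t^4 - 1.21*t^3 + 4.1*t^2 - 1.76*t - 4.15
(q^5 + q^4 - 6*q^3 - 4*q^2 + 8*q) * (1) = q^5 + q^4 - 6*q^3 - 4*q^2 + 8*q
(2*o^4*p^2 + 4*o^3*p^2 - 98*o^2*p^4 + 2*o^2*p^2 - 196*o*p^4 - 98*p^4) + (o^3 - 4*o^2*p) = 2*o^4*p^2 + 4*o^3*p^2 + o^3 - 98*o^2*p^4 + 2*o^2*p^2 - 4*o^2*p - 196*o*p^4 - 98*p^4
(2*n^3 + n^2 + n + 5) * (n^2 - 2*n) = 2*n^5 - 3*n^4 - n^3 + 3*n^2 - 10*n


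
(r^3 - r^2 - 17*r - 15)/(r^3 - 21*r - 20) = (r + 3)/(r + 4)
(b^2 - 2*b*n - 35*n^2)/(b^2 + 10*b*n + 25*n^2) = (b - 7*n)/(b + 5*n)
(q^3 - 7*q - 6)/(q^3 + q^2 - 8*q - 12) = (q + 1)/(q + 2)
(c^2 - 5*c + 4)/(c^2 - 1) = (c - 4)/(c + 1)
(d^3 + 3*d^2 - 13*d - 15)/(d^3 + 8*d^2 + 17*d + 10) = (d - 3)/(d + 2)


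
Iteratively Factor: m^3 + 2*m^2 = (m + 2)*(m^2) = m*(m + 2)*(m)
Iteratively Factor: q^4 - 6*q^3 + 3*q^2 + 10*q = (q)*(q^3 - 6*q^2 + 3*q + 10) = q*(q - 2)*(q^2 - 4*q - 5) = q*(q - 5)*(q - 2)*(q + 1)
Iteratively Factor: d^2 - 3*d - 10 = (d - 5)*(d + 2)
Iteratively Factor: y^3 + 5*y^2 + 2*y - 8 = (y - 1)*(y^2 + 6*y + 8) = (y - 1)*(y + 4)*(y + 2)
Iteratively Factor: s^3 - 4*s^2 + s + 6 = (s - 3)*(s^2 - s - 2) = (s - 3)*(s + 1)*(s - 2)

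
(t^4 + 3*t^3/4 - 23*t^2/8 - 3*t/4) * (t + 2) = t^5 + 11*t^4/4 - 11*t^3/8 - 13*t^2/2 - 3*t/2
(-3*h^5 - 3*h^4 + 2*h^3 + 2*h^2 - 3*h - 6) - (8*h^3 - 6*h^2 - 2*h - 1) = -3*h^5 - 3*h^4 - 6*h^3 + 8*h^2 - h - 5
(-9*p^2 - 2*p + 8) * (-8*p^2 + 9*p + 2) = 72*p^4 - 65*p^3 - 100*p^2 + 68*p + 16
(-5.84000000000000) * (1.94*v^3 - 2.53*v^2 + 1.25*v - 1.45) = -11.3296*v^3 + 14.7752*v^2 - 7.3*v + 8.468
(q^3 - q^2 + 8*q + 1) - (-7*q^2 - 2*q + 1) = q^3 + 6*q^2 + 10*q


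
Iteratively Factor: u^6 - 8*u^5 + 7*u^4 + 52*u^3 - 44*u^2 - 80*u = (u - 2)*(u^5 - 6*u^4 - 5*u^3 + 42*u^2 + 40*u) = (u - 4)*(u - 2)*(u^4 - 2*u^3 - 13*u^2 - 10*u) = (u - 5)*(u - 4)*(u - 2)*(u^3 + 3*u^2 + 2*u) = (u - 5)*(u - 4)*(u - 2)*(u + 2)*(u^2 + u) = u*(u - 5)*(u - 4)*(u - 2)*(u + 2)*(u + 1)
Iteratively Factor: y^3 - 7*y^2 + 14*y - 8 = (y - 4)*(y^2 - 3*y + 2) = (y - 4)*(y - 2)*(y - 1)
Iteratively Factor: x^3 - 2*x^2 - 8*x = (x + 2)*(x^2 - 4*x) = x*(x + 2)*(x - 4)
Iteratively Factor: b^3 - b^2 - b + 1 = (b + 1)*(b^2 - 2*b + 1) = (b - 1)*(b + 1)*(b - 1)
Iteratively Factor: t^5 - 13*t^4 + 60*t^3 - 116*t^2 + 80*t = (t - 4)*(t^4 - 9*t^3 + 24*t^2 - 20*t) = (t - 4)*(t - 2)*(t^3 - 7*t^2 + 10*t) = (t - 5)*(t - 4)*(t - 2)*(t^2 - 2*t) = (t - 5)*(t - 4)*(t - 2)^2*(t)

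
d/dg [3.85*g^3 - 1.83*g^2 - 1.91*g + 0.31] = 11.55*g^2 - 3.66*g - 1.91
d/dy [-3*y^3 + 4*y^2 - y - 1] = -9*y^2 + 8*y - 1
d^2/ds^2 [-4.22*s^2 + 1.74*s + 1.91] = -8.44000000000000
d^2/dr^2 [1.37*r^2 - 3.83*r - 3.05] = 2.74000000000000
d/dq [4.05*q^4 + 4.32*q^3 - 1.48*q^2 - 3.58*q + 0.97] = 16.2*q^3 + 12.96*q^2 - 2.96*q - 3.58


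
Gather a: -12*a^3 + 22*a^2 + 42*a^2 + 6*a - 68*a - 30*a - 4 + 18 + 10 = -12*a^3 + 64*a^2 - 92*a + 24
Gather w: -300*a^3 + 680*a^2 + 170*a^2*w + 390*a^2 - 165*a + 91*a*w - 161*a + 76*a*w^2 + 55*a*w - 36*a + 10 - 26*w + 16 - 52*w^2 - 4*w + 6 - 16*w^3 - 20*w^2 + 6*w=-300*a^3 + 1070*a^2 - 362*a - 16*w^3 + w^2*(76*a - 72) + w*(170*a^2 + 146*a - 24) + 32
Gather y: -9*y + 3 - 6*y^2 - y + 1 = -6*y^2 - 10*y + 4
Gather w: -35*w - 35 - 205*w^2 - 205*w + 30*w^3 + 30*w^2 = 30*w^3 - 175*w^2 - 240*w - 35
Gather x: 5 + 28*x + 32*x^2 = 32*x^2 + 28*x + 5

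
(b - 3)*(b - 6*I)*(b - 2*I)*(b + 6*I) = b^4 - 3*b^3 - 2*I*b^3 + 36*b^2 + 6*I*b^2 - 108*b - 72*I*b + 216*I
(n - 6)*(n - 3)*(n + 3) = n^3 - 6*n^2 - 9*n + 54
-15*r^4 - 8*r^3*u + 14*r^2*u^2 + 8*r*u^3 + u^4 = (-r + u)*(r + u)*(3*r + u)*(5*r + u)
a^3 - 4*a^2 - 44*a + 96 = (a - 8)*(a - 2)*(a + 6)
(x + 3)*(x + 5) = x^2 + 8*x + 15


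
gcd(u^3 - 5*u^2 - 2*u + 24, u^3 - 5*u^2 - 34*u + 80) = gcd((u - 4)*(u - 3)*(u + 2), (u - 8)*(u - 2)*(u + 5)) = 1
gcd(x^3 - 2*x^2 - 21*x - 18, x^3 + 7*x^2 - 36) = x + 3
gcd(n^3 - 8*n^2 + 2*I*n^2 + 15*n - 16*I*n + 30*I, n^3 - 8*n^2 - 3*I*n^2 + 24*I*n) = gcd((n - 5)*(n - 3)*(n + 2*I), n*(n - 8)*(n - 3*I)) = 1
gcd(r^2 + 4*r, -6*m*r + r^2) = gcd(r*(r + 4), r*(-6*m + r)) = r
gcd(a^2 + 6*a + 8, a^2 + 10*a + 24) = a + 4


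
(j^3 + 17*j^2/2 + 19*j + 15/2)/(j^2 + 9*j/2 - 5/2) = (2*j^2 + 7*j + 3)/(2*j - 1)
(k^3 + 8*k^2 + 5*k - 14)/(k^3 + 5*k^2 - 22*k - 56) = (k - 1)/(k - 4)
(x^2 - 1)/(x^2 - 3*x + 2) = (x + 1)/(x - 2)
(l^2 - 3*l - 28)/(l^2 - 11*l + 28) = (l + 4)/(l - 4)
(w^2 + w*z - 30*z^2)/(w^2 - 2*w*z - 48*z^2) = (-w + 5*z)/(-w + 8*z)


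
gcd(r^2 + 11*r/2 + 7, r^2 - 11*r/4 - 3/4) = 1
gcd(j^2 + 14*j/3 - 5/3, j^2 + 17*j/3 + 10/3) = j + 5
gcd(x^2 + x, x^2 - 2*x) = x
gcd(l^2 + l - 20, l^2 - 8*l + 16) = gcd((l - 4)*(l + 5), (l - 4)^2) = l - 4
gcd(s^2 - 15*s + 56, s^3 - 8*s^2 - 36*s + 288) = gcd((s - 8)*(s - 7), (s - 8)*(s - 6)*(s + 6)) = s - 8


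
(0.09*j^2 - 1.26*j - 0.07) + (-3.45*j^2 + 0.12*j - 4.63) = -3.36*j^2 - 1.14*j - 4.7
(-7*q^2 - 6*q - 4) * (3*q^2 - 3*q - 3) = -21*q^4 + 3*q^3 + 27*q^2 + 30*q + 12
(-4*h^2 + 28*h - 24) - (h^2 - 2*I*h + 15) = -5*h^2 + 28*h + 2*I*h - 39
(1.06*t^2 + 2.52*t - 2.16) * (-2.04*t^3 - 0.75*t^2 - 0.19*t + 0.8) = -2.1624*t^5 - 5.9358*t^4 + 2.315*t^3 + 1.9892*t^2 + 2.4264*t - 1.728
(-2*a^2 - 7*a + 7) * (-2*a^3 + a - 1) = 4*a^5 + 14*a^4 - 16*a^3 - 5*a^2 + 14*a - 7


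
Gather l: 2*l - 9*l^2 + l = -9*l^2 + 3*l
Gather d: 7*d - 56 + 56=7*d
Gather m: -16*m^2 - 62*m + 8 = -16*m^2 - 62*m + 8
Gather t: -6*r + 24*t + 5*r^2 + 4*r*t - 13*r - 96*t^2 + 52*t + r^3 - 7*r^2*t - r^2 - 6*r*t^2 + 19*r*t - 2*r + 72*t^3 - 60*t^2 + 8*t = r^3 + 4*r^2 - 21*r + 72*t^3 + t^2*(-6*r - 156) + t*(-7*r^2 + 23*r + 84)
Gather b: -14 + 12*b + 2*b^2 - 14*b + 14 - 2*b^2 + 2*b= 0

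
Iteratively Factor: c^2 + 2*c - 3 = (c + 3)*(c - 1)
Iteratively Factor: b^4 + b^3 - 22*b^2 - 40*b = (b)*(b^3 + b^2 - 22*b - 40) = b*(b + 2)*(b^2 - b - 20) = b*(b - 5)*(b + 2)*(b + 4)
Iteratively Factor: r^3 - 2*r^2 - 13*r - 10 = (r + 1)*(r^2 - 3*r - 10) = (r + 1)*(r + 2)*(r - 5)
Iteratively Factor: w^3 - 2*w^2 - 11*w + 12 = (w + 3)*(w^2 - 5*w + 4) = (w - 1)*(w + 3)*(w - 4)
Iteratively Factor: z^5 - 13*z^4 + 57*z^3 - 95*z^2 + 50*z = (z - 5)*(z^4 - 8*z^3 + 17*z^2 - 10*z) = (z - 5)^2*(z^3 - 3*z^2 + 2*z) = z*(z - 5)^2*(z^2 - 3*z + 2) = z*(z - 5)^2*(z - 1)*(z - 2)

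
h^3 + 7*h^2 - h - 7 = (h - 1)*(h + 1)*(h + 7)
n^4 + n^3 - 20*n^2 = n^2*(n - 4)*(n + 5)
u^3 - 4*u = u*(u - 2)*(u + 2)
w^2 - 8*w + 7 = (w - 7)*(w - 1)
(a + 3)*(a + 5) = a^2 + 8*a + 15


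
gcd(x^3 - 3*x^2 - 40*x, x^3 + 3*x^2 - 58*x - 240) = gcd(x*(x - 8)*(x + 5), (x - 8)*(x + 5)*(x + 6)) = x^2 - 3*x - 40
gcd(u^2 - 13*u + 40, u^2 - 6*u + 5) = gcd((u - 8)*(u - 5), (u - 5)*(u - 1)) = u - 5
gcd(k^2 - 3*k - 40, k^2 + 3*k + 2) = 1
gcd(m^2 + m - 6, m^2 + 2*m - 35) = 1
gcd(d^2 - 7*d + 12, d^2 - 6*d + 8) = d - 4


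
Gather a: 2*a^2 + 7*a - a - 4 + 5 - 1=2*a^2 + 6*a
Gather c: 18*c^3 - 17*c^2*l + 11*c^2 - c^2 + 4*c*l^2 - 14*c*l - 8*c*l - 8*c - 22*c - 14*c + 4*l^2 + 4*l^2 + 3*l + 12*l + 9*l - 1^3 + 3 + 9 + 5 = 18*c^3 + c^2*(10 - 17*l) + c*(4*l^2 - 22*l - 44) + 8*l^2 + 24*l + 16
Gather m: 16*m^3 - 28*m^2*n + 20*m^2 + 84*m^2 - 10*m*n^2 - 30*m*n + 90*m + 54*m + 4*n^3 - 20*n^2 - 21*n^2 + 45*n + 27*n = 16*m^3 + m^2*(104 - 28*n) + m*(-10*n^2 - 30*n + 144) + 4*n^3 - 41*n^2 + 72*n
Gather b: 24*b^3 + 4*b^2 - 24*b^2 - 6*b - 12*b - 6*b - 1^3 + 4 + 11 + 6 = 24*b^3 - 20*b^2 - 24*b + 20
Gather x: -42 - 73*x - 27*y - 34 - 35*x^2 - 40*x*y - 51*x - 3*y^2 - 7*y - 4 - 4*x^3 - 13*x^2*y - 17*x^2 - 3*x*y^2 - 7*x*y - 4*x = -4*x^3 + x^2*(-13*y - 52) + x*(-3*y^2 - 47*y - 128) - 3*y^2 - 34*y - 80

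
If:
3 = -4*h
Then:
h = -3/4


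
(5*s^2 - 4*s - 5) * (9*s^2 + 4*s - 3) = 45*s^4 - 16*s^3 - 76*s^2 - 8*s + 15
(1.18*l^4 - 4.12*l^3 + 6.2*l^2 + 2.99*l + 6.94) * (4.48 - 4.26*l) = -5.0268*l^5 + 22.8376*l^4 - 44.8696*l^3 + 15.0386*l^2 - 16.1692*l + 31.0912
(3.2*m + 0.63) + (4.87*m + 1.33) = 8.07*m + 1.96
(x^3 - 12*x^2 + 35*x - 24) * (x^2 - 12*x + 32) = x^5 - 24*x^4 + 211*x^3 - 828*x^2 + 1408*x - 768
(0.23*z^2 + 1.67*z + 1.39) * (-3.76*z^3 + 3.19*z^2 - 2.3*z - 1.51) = -0.8648*z^5 - 5.5455*z^4 - 0.4281*z^3 + 0.2458*z^2 - 5.7187*z - 2.0989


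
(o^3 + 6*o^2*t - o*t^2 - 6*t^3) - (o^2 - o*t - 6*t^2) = o^3 + 6*o^2*t - o^2 - o*t^2 + o*t - 6*t^3 + 6*t^2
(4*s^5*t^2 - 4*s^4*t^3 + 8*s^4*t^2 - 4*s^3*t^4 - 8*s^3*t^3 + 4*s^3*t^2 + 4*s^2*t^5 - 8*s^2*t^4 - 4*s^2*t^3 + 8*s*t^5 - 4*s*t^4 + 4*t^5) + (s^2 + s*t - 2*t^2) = 4*s^5*t^2 - 4*s^4*t^3 + 8*s^4*t^2 - 4*s^3*t^4 - 8*s^3*t^3 + 4*s^3*t^2 + 4*s^2*t^5 - 8*s^2*t^4 - 4*s^2*t^3 + s^2 + 8*s*t^5 - 4*s*t^4 + s*t + 4*t^5 - 2*t^2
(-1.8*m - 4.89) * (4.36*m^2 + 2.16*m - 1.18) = -7.848*m^3 - 25.2084*m^2 - 8.4384*m + 5.7702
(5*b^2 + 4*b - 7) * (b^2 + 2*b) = 5*b^4 + 14*b^3 + b^2 - 14*b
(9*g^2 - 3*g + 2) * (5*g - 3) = 45*g^3 - 42*g^2 + 19*g - 6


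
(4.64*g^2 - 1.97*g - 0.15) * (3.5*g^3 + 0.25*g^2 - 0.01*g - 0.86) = 16.24*g^5 - 5.735*g^4 - 1.0639*g^3 - 4.0082*g^2 + 1.6957*g + 0.129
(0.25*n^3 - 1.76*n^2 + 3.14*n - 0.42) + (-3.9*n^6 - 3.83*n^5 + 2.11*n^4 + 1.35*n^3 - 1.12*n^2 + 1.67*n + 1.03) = -3.9*n^6 - 3.83*n^5 + 2.11*n^4 + 1.6*n^3 - 2.88*n^2 + 4.81*n + 0.61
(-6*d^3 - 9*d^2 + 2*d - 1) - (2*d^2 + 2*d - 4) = -6*d^3 - 11*d^2 + 3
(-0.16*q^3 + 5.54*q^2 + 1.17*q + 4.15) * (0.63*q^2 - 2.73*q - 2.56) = -0.1008*q^5 + 3.927*q^4 - 13.9775*q^3 - 14.762*q^2 - 14.3247*q - 10.624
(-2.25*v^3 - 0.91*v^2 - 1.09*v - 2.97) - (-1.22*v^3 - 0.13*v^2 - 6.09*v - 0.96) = -1.03*v^3 - 0.78*v^2 + 5.0*v - 2.01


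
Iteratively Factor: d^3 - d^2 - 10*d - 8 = (d + 1)*(d^2 - 2*d - 8) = (d - 4)*(d + 1)*(d + 2)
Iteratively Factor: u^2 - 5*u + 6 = (u - 3)*(u - 2)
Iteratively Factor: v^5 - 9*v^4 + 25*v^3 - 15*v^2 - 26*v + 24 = (v - 4)*(v^4 - 5*v^3 + 5*v^2 + 5*v - 6) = (v - 4)*(v + 1)*(v^3 - 6*v^2 + 11*v - 6) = (v - 4)*(v - 1)*(v + 1)*(v^2 - 5*v + 6) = (v - 4)*(v - 3)*(v - 1)*(v + 1)*(v - 2)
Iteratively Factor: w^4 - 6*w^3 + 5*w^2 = (w)*(w^3 - 6*w^2 + 5*w) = w^2*(w^2 - 6*w + 5) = w^2*(w - 5)*(w - 1)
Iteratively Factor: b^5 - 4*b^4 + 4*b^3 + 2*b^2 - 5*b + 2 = (b - 1)*(b^4 - 3*b^3 + b^2 + 3*b - 2) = (b - 1)^2*(b^3 - 2*b^2 - b + 2) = (b - 1)^2*(b + 1)*(b^2 - 3*b + 2) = (b - 1)^3*(b + 1)*(b - 2)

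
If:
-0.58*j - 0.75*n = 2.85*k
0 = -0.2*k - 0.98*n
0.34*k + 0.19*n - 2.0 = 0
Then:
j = -30.87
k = 6.64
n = -1.36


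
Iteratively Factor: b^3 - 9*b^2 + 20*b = (b - 4)*(b^2 - 5*b) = b*(b - 4)*(b - 5)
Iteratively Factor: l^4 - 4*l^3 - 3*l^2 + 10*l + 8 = (l - 2)*(l^3 - 2*l^2 - 7*l - 4) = (l - 2)*(l + 1)*(l^2 - 3*l - 4) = (l - 4)*(l - 2)*(l + 1)*(l + 1)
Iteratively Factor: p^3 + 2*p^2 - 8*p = (p - 2)*(p^2 + 4*p) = p*(p - 2)*(p + 4)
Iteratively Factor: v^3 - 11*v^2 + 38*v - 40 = (v - 4)*(v^2 - 7*v + 10) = (v - 4)*(v - 2)*(v - 5)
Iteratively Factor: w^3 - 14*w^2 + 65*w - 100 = (w - 5)*(w^2 - 9*w + 20) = (w - 5)*(w - 4)*(w - 5)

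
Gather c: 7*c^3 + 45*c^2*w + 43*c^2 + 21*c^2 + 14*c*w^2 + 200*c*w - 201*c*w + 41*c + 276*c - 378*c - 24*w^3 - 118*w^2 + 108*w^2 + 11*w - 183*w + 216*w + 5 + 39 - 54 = 7*c^3 + c^2*(45*w + 64) + c*(14*w^2 - w - 61) - 24*w^3 - 10*w^2 + 44*w - 10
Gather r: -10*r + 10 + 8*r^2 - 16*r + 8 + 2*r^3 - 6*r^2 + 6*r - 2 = 2*r^3 + 2*r^2 - 20*r + 16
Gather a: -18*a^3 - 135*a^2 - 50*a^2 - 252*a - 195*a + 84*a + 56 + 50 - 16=-18*a^3 - 185*a^2 - 363*a + 90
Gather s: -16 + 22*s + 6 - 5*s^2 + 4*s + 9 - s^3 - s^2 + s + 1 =-s^3 - 6*s^2 + 27*s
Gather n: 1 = 1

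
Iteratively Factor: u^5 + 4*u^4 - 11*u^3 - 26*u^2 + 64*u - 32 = (u - 1)*(u^4 + 5*u^3 - 6*u^2 - 32*u + 32) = (u - 2)*(u - 1)*(u^3 + 7*u^2 + 8*u - 16) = (u - 2)*(u - 1)*(u + 4)*(u^2 + 3*u - 4) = (u - 2)*(u - 1)*(u + 4)^2*(u - 1)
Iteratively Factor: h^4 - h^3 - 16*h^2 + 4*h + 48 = (h + 2)*(h^3 - 3*h^2 - 10*h + 24) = (h - 2)*(h + 2)*(h^2 - h - 12) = (h - 4)*(h - 2)*(h + 2)*(h + 3)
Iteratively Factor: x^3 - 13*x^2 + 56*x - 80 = (x - 4)*(x^2 - 9*x + 20) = (x - 5)*(x - 4)*(x - 4)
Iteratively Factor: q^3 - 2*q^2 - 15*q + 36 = (q + 4)*(q^2 - 6*q + 9) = (q - 3)*(q + 4)*(q - 3)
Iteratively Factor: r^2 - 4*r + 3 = (r - 1)*(r - 3)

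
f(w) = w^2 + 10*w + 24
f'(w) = 2*w + 10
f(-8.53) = 11.46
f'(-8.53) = -7.06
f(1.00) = 35.00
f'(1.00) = 12.00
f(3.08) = 64.29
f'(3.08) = 16.16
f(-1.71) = 9.82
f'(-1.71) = 6.58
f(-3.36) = 1.69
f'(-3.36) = 3.28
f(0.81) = 32.76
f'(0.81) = 11.62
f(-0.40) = 20.16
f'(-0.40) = 9.20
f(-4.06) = -0.12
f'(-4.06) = 1.88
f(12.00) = 288.00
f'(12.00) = 34.00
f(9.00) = 195.00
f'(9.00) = 28.00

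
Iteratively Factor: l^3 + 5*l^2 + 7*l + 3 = (l + 3)*(l^2 + 2*l + 1) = (l + 1)*(l + 3)*(l + 1)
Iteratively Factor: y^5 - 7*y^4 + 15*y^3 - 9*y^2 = (y - 3)*(y^4 - 4*y^3 + 3*y^2) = (y - 3)*(y - 1)*(y^3 - 3*y^2) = y*(y - 3)*(y - 1)*(y^2 - 3*y) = y*(y - 3)^2*(y - 1)*(y)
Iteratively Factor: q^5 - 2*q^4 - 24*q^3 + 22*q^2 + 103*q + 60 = (q + 4)*(q^4 - 6*q^3 + 22*q + 15) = (q - 5)*(q + 4)*(q^3 - q^2 - 5*q - 3) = (q - 5)*(q - 3)*(q + 4)*(q^2 + 2*q + 1) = (q - 5)*(q - 3)*(q + 1)*(q + 4)*(q + 1)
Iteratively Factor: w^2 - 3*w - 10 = (w + 2)*(w - 5)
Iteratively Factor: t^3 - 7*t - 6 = (t + 2)*(t^2 - 2*t - 3) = (t + 1)*(t + 2)*(t - 3)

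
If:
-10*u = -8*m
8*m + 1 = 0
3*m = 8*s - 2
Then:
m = -1/8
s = 13/64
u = -1/10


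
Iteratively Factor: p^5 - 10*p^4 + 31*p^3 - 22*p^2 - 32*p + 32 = (p + 1)*(p^4 - 11*p^3 + 42*p^2 - 64*p + 32) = (p - 1)*(p + 1)*(p^3 - 10*p^2 + 32*p - 32) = (p - 2)*(p - 1)*(p + 1)*(p^2 - 8*p + 16) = (p - 4)*(p - 2)*(p - 1)*(p + 1)*(p - 4)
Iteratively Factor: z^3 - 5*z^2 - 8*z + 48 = (z + 3)*(z^2 - 8*z + 16) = (z - 4)*(z + 3)*(z - 4)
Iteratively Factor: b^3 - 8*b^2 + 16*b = (b)*(b^2 - 8*b + 16) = b*(b - 4)*(b - 4)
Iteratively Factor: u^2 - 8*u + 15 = (u - 3)*(u - 5)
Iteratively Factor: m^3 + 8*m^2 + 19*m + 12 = (m + 1)*(m^2 + 7*m + 12) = (m + 1)*(m + 4)*(m + 3)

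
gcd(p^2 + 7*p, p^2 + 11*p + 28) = p + 7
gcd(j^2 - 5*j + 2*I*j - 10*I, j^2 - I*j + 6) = j + 2*I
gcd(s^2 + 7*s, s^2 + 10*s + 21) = s + 7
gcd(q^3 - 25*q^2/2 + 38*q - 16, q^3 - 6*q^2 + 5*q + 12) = q - 4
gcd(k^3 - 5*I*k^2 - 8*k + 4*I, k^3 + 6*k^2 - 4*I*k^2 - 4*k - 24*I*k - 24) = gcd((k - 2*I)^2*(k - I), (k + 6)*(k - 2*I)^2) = k^2 - 4*I*k - 4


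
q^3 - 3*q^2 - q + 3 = (q - 3)*(q - 1)*(q + 1)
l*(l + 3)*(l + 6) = l^3 + 9*l^2 + 18*l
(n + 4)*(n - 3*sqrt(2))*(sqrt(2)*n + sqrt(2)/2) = sqrt(2)*n^3 - 6*n^2 + 9*sqrt(2)*n^2/2 - 27*n + 2*sqrt(2)*n - 12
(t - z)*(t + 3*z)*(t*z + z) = t^3*z + 2*t^2*z^2 + t^2*z - 3*t*z^3 + 2*t*z^2 - 3*z^3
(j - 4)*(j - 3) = j^2 - 7*j + 12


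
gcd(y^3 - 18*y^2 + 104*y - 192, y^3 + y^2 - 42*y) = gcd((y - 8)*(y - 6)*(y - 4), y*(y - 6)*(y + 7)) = y - 6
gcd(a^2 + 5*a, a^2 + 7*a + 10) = a + 5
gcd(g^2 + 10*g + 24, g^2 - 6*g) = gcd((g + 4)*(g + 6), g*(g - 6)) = 1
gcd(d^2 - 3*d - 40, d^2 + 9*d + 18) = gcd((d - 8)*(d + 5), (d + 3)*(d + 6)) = 1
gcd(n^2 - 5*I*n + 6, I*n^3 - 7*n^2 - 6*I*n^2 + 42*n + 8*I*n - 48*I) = 1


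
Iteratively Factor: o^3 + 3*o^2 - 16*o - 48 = (o + 4)*(o^2 - o - 12) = (o + 3)*(o + 4)*(o - 4)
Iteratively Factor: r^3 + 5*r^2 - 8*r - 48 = (r - 3)*(r^2 + 8*r + 16) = (r - 3)*(r + 4)*(r + 4)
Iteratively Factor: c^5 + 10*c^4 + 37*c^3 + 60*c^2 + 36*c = (c + 3)*(c^4 + 7*c^3 + 16*c^2 + 12*c) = (c + 2)*(c + 3)*(c^3 + 5*c^2 + 6*c) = (c + 2)^2*(c + 3)*(c^2 + 3*c) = c*(c + 2)^2*(c + 3)*(c + 3)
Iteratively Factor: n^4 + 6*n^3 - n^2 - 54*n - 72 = (n + 2)*(n^3 + 4*n^2 - 9*n - 36) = (n - 3)*(n + 2)*(n^2 + 7*n + 12) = (n - 3)*(n + 2)*(n + 3)*(n + 4)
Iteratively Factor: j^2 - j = (j)*(j - 1)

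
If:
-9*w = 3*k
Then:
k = -3*w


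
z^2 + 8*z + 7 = (z + 1)*(z + 7)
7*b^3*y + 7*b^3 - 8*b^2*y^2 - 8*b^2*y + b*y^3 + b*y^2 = (-7*b + y)*(-b + y)*(b*y + b)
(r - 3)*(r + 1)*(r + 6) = r^3 + 4*r^2 - 15*r - 18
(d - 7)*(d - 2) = d^2 - 9*d + 14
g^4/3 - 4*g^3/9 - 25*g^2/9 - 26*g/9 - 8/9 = (g/3 + 1/3)*(g - 4)*(g + 2/3)*(g + 1)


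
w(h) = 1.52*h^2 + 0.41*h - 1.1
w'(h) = 3.04*h + 0.41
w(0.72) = -0.02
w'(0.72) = 2.60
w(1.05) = 1.01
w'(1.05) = 3.60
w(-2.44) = 6.95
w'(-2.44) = -7.01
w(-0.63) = -0.76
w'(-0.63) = -1.51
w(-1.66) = 2.41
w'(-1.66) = -4.64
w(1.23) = 1.70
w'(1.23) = 4.15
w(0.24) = -0.91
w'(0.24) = 1.14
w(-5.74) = 46.63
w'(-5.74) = -17.04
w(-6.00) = 51.16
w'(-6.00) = -17.83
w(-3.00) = 11.35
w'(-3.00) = -8.71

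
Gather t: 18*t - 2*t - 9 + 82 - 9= 16*t + 64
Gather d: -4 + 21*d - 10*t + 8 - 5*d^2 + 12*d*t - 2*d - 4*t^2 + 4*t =-5*d^2 + d*(12*t + 19) - 4*t^2 - 6*t + 4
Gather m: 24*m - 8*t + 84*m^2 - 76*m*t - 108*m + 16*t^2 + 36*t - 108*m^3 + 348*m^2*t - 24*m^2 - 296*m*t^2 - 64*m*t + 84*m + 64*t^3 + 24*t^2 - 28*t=-108*m^3 + m^2*(348*t + 60) + m*(-296*t^2 - 140*t) + 64*t^3 + 40*t^2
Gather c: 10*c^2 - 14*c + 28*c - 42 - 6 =10*c^2 + 14*c - 48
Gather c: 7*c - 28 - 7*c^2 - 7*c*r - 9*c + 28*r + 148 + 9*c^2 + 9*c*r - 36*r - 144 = 2*c^2 + c*(2*r - 2) - 8*r - 24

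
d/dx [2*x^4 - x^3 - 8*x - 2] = 8*x^3 - 3*x^2 - 8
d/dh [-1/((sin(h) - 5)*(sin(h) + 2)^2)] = (3*sin(h) - 8)*cos(h)/((sin(h) - 5)^2*(sin(h) + 2)^3)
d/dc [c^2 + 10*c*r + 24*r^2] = 2*c + 10*r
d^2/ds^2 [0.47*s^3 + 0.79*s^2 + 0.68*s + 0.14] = 2.82*s + 1.58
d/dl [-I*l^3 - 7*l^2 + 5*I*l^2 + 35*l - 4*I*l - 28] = -3*I*l^2 - l*(14 - 10*I) + 35 - 4*I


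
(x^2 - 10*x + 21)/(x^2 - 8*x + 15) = (x - 7)/(x - 5)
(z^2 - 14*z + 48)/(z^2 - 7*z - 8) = (z - 6)/(z + 1)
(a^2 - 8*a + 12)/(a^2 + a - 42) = (a - 2)/(a + 7)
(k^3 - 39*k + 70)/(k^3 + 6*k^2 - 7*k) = (k^2 - 7*k + 10)/(k*(k - 1))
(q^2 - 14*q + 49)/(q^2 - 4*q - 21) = (q - 7)/(q + 3)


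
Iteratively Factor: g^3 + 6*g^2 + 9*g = (g)*(g^2 + 6*g + 9) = g*(g + 3)*(g + 3)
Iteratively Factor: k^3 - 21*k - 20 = (k + 1)*(k^2 - k - 20) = (k + 1)*(k + 4)*(k - 5)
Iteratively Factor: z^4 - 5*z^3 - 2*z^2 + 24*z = (z)*(z^3 - 5*z^2 - 2*z + 24) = z*(z + 2)*(z^2 - 7*z + 12) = z*(z - 3)*(z + 2)*(z - 4)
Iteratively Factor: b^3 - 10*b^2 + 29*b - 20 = (b - 5)*(b^2 - 5*b + 4) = (b - 5)*(b - 4)*(b - 1)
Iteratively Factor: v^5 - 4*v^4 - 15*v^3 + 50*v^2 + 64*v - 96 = (v - 4)*(v^4 - 15*v^2 - 10*v + 24) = (v - 4)*(v - 1)*(v^3 + v^2 - 14*v - 24) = (v - 4)*(v - 1)*(v + 3)*(v^2 - 2*v - 8) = (v - 4)*(v - 1)*(v + 2)*(v + 3)*(v - 4)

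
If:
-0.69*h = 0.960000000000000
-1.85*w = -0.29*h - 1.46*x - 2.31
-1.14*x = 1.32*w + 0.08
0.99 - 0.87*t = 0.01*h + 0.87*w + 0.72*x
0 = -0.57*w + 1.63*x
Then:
No Solution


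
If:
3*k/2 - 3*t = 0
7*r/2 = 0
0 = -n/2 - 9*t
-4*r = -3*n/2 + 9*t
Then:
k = 0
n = 0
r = 0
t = 0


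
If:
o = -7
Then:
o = -7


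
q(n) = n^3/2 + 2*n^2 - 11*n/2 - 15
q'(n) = 3*n^2/2 + 4*n - 11/2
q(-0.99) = -8.08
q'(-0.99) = -7.99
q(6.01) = 132.73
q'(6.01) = 72.72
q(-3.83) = 7.31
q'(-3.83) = 1.18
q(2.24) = -11.67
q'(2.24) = 10.99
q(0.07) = -15.38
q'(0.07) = -5.21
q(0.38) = -16.77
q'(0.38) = -3.76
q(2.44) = -9.25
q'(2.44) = 13.19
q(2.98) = -0.40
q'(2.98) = 19.74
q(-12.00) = -525.00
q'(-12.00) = 162.50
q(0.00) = -15.00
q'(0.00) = -5.50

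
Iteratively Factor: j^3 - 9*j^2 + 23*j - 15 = (j - 5)*(j^2 - 4*j + 3) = (j - 5)*(j - 3)*(j - 1)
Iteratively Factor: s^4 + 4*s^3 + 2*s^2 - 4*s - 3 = (s - 1)*(s^3 + 5*s^2 + 7*s + 3) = (s - 1)*(s + 3)*(s^2 + 2*s + 1) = (s - 1)*(s + 1)*(s + 3)*(s + 1)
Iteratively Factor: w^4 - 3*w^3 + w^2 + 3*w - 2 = (w + 1)*(w^3 - 4*w^2 + 5*w - 2) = (w - 2)*(w + 1)*(w^2 - 2*w + 1) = (w - 2)*(w - 1)*(w + 1)*(w - 1)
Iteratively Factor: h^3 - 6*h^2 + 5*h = (h - 1)*(h^2 - 5*h) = (h - 5)*(h - 1)*(h)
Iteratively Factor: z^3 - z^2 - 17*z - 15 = (z + 1)*(z^2 - 2*z - 15) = (z - 5)*(z + 1)*(z + 3)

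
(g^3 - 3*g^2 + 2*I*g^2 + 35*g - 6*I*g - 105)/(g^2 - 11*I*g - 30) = (g^2 + g*(-3 + 7*I) - 21*I)/(g - 6*I)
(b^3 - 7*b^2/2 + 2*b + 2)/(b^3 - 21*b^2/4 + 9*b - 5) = 2*(2*b + 1)/(4*b - 5)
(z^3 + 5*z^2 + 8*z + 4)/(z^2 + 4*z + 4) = z + 1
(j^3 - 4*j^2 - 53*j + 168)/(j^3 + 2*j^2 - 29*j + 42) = (j - 8)/(j - 2)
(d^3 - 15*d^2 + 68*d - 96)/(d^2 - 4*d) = d - 11 + 24/d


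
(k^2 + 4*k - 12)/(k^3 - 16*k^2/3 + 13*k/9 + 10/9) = 9*(k^2 + 4*k - 12)/(9*k^3 - 48*k^2 + 13*k + 10)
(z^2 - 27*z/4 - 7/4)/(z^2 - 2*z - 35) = (z + 1/4)/(z + 5)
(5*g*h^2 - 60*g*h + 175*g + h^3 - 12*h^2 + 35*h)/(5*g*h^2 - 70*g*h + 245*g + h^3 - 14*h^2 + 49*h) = (h - 5)/(h - 7)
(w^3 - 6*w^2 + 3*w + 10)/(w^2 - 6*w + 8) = (w^2 - 4*w - 5)/(w - 4)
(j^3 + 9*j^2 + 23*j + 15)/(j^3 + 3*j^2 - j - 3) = (j + 5)/(j - 1)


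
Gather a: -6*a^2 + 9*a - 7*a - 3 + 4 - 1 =-6*a^2 + 2*a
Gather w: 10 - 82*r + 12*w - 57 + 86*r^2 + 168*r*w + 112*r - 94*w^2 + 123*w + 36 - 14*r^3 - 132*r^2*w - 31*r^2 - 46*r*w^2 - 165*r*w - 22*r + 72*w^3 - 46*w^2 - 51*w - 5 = -14*r^3 + 55*r^2 + 8*r + 72*w^3 + w^2*(-46*r - 140) + w*(-132*r^2 + 3*r + 84) - 16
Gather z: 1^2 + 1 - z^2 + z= -z^2 + z + 2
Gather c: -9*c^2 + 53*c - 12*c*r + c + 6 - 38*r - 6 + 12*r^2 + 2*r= -9*c^2 + c*(54 - 12*r) + 12*r^2 - 36*r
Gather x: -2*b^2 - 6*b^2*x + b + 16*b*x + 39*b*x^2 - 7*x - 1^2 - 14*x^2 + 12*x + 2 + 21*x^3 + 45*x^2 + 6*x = -2*b^2 + b + 21*x^3 + x^2*(39*b + 31) + x*(-6*b^2 + 16*b + 11) + 1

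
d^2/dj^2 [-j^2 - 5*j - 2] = -2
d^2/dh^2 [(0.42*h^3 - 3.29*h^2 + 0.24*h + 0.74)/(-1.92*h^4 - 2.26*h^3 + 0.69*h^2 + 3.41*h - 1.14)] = (-3.096576*h^9 + 72.769536*h^8 + 71.7004800000001*h^7 - 68.703488*h^6 + 159.348456*h^5 - 42.605892*h^4 - 100.157862*h^3 + 84.283728*h^2 - 3.415356*h - 11.68834)/(7.077888*h^12 + 24.993792*h^11 + 21.788928*h^10 - 44.132984*h^9 - 84.00294*h^8 + 7.762746*h^7 + 106.961031*h^6 + 18.518871*h^5 - 67.669353*h^4 - 14.746697*h^3 + 37.07793*h^2 - 13.294908*h + 1.481544)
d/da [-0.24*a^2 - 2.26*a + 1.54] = -0.48*a - 2.26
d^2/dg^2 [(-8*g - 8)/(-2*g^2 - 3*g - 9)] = 16*((g + 1)*(4*g + 3)^2 - (6*g + 5)*(2*g^2 + 3*g + 9))/(2*g^2 + 3*g + 9)^3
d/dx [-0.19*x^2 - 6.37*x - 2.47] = -0.38*x - 6.37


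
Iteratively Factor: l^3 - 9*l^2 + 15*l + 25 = (l - 5)*(l^2 - 4*l - 5) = (l - 5)*(l + 1)*(l - 5)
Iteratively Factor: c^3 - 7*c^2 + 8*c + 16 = (c - 4)*(c^2 - 3*c - 4) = (c - 4)^2*(c + 1)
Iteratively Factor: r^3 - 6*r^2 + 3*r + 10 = (r - 2)*(r^2 - 4*r - 5) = (r - 5)*(r - 2)*(r + 1)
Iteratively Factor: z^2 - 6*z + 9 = (z - 3)*(z - 3)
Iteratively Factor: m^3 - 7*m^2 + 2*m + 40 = (m - 4)*(m^2 - 3*m - 10) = (m - 4)*(m + 2)*(m - 5)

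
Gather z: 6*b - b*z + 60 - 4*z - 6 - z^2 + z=6*b - z^2 + z*(-b - 3) + 54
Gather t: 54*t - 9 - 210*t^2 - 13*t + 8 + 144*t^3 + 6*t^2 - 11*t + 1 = 144*t^3 - 204*t^2 + 30*t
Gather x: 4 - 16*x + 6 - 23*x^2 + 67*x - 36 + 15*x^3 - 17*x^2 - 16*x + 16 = 15*x^3 - 40*x^2 + 35*x - 10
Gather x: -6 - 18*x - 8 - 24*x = -42*x - 14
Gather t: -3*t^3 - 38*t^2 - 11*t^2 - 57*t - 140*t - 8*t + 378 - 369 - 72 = -3*t^3 - 49*t^2 - 205*t - 63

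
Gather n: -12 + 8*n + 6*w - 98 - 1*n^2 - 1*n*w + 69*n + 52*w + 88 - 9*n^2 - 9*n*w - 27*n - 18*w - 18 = -10*n^2 + n*(50 - 10*w) + 40*w - 40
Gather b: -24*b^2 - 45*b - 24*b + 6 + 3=-24*b^2 - 69*b + 9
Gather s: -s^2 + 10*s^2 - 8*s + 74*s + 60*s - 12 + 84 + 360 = 9*s^2 + 126*s + 432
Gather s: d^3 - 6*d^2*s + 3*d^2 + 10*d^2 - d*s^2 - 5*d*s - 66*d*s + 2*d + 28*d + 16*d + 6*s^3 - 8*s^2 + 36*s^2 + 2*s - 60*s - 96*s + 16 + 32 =d^3 + 13*d^2 + 46*d + 6*s^3 + s^2*(28 - d) + s*(-6*d^2 - 71*d - 154) + 48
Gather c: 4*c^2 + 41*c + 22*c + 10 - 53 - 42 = 4*c^2 + 63*c - 85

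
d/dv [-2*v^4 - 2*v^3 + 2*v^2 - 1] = 2*v*(-4*v^2 - 3*v + 2)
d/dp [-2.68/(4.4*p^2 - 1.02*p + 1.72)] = (23.584*p - 2.7336)/(4.4*p^2 - 1.02*p + 1.72)^2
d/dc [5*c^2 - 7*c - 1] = 10*c - 7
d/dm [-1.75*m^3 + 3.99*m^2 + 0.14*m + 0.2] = -5.25*m^2 + 7.98*m + 0.14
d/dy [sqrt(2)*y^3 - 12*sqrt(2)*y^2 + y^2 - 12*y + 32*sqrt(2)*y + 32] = 3*sqrt(2)*y^2 - 24*sqrt(2)*y + 2*y - 12 + 32*sqrt(2)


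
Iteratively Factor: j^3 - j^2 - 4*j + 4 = (j + 2)*(j^2 - 3*j + 2) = (j - 1)*(j + 2)*(j - 2)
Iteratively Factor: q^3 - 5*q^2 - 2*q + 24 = (q - 4)*(q^2 - q - 6) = (q - 4)*(q + 2)*(q - 3)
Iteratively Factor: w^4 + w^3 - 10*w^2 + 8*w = (w - 2)*(w^3 + 3*w^2 - 4*w) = w*(w - 2)*(w^2 + 3*w - 4) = w*(w - 2)*(w - 1)*(w + 4)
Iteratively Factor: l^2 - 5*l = (l - 5)*(l)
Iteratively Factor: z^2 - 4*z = (z - 4)*(z)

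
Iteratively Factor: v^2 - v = (v)*(v - 1)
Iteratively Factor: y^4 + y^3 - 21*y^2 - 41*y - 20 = (y - 5)*(y^3 + 6*y^2 + 9*y + 4) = (y - 5)*(y + 1)*(y^2 + 5*y + 4) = (y - 5)*(y + 1)^2*(y + 4)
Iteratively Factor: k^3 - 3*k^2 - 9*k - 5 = (k + 1)*(k^2 - 4*k - 5) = (k + 1)^2*(k - 5)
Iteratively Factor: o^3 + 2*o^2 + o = (o + 1)*(o^2 + o) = o*(o + 1)*(o + 1)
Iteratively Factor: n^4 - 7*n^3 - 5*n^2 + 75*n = (n)*(n^3 - 7*n^2 - 5*n + 75) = n*(n - 5)*(n^2 - 2*n - 15) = n*(n - 5)*(n + 3)*(n - 5)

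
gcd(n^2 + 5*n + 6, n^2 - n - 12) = n + 3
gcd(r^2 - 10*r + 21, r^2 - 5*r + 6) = r - 3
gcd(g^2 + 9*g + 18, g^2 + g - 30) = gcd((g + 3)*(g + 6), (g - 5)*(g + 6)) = g + 6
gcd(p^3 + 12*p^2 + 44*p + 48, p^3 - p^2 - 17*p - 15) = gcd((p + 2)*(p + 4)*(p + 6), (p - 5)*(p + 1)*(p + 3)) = 1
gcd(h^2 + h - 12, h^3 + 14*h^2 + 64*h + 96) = h + 4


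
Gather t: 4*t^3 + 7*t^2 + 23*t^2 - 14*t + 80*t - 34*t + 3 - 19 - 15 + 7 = 4*t^3 + 30*t^2 + 32*t - 24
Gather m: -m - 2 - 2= -m - 4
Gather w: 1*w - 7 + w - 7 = 2*w - 14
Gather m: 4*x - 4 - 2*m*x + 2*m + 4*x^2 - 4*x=m*(2 - 2*x) + 4*x^2 - 4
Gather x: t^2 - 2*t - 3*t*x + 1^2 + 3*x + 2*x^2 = t^2 - 2*t + 2*x^2 + x*(3 - 3*t) + 1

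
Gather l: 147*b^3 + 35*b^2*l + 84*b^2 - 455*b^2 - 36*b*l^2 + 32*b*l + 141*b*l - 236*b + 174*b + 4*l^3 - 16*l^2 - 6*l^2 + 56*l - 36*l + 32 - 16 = 147*b^3 - 371*b^2 - 62*b + 4*l^3 + l^2*(-36*b - 22) + l*(35*b^2 + 173*b + 20) + 16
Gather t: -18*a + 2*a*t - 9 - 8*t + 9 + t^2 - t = -18*a + t^2 + t*(2*a - 9)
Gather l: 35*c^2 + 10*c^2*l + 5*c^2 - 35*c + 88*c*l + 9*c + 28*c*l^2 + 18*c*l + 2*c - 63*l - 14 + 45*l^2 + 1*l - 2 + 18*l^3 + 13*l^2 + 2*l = 40*c^2 - 24*c + 18*l^3 + l^2*(28*c + 58) + l*(10*c^2 + 106*c - 60) - 16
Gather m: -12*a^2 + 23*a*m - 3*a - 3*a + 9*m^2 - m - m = -12*a^2 - 6*a + 9*m^2 + m*(23*a - 2)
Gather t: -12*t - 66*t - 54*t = -132*t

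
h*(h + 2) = h^2 + 2*h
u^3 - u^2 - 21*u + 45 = (u - 3)^2*(u + 5)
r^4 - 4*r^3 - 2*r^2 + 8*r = r*(r - 4)*(r - sqrt(2))*(r + sqrt(2))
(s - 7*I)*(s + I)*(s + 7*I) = s^3 + I*s^2 + 49*s + 49*I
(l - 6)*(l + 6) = l^2 - 36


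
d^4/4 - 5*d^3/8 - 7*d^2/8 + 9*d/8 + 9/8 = (d/2 + 1/2)^2*(d - 3)*(d - 3/2)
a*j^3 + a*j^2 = j^2*(a*j + a)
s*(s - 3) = s^2 - 3*s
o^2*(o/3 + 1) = o^3/3 + o^2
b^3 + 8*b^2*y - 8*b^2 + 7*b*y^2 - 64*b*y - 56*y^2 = (b - 8)*(b + y)*(b + 7*y)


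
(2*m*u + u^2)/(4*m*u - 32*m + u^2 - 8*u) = u*(2*m + u)/(4*m*u - 32*m + u^2 - 8*u)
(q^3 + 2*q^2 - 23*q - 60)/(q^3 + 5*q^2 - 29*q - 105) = (q + 4)/(q + 7)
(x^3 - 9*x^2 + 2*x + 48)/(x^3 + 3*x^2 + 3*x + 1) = (x^3 - 9*x^2 + 2*x + 48)/(x^3 + 3*x^2 + 3*x + 1)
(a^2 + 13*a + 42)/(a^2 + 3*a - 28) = (a + 6)/(a - 4)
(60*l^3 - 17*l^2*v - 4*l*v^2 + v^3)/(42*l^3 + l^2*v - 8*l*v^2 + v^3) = (-20*l^2 - l*v + v^2)/(-14*l^2 - 5*l*v + v^2)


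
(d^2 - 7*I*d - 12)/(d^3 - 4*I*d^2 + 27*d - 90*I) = (d - 4*I)/(d^2 - I*d + 30)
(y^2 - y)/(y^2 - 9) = y*(y - 1)/(y^2 - 9)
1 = 1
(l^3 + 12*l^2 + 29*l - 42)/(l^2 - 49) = (l^2 + 5*l - 6)/(l - 7)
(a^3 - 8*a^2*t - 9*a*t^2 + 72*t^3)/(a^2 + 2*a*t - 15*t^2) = (a^2 - 5*a*t - 24*t^2)/(a + 5*t)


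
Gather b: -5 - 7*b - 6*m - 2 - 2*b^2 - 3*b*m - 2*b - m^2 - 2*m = -2*b^2 + b*(-3*m - 9) - m^2 - 8*m - 7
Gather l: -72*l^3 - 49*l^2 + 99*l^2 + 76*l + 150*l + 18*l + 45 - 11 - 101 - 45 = -72*l^3 + 50*l^2 + 244*l - 112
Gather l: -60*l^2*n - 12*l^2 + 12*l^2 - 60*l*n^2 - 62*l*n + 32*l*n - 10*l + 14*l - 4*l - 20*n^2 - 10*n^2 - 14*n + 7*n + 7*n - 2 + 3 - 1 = -60*l^2*n + l*(-60*n^2 - 30*n) - 30*n^2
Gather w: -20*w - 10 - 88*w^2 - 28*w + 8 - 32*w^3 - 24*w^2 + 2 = -32*w^3 - 112*w^2 - 48*w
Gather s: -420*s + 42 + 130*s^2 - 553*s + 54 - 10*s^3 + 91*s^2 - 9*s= -10*s^3 + 221*s^2 - 982*s + 96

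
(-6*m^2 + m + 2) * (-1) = 6*m^2 - m - 2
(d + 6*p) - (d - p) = 7*p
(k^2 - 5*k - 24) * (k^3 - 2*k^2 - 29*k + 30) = k^5 - 7*k^4 - 43*k^3 + 223*k^2 + 546*k - 720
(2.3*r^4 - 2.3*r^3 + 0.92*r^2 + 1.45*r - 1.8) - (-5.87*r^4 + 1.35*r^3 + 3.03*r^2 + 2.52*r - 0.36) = 8.17*r^4 - 3.65*r^3 - 2.11*r^2 - 1.07*r - 1.44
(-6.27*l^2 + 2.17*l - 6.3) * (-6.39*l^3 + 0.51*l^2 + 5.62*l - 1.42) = 40.0653*l^5 - 17.064*l^4 + 6.12629999999999*l^3 + 17.8858*l^2 - 38.4874*l + 8.946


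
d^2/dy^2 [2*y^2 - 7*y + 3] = 4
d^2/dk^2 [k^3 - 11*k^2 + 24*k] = 6*k - 22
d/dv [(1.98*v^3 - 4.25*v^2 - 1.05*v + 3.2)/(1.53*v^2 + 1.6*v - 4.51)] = (3.0294*v^4 + 6.336*v^3 - 31.9829*v^2 + 28.543*v - 0.384500000000001)/(2.3409*v^4 + 4.896*v^3 - 11.2406*v^2 - 14.432*v + 20.3401)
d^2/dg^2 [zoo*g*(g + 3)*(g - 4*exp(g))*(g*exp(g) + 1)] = zoo*(g^4*exp(g) + g^3*exp(2*g) + g^3*exp(g) + g^2*exp(2*g) + g^2*exp(g) + g*exp(2*g) + g*exp(g) + g + exp(2*g) + exp(g) + 1)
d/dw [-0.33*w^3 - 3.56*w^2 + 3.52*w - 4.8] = -0.99*w^2 - 7.12*w + 3.52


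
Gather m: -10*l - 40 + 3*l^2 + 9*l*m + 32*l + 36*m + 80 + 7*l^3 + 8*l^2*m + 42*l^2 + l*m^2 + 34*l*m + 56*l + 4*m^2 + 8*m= 7*l^3 + 45*l^2 + 78*l + m^2*(l + 4) + m*(8*l^2 + 43*l + 44) + 40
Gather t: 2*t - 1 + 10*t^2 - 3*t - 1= 10*t^2 - t - 2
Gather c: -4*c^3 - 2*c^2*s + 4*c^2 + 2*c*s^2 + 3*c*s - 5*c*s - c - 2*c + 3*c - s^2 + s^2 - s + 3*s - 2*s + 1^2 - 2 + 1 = -4*c^3 + c^2*(4 - 2*s) + c*(2*s^2 - 2*s)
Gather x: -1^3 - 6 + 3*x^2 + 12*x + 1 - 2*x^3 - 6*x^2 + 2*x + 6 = -2*x^3 - 3*x^2 + 14*x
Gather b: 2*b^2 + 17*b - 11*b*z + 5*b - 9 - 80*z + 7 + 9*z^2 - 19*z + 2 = 2*b^2 + b*(22 - 11*z) + 9*z^2 - 99*z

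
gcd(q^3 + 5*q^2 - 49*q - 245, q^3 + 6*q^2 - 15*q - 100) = q + 5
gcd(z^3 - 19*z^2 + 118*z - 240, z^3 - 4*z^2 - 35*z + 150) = z - 5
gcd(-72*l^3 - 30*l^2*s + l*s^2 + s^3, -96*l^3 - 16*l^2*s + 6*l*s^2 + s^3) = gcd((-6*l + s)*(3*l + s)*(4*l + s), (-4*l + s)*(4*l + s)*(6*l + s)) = 4*l + s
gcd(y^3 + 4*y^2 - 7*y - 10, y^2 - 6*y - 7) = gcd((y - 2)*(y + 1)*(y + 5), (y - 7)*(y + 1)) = y + 1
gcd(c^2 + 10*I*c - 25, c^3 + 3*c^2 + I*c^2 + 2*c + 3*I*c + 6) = 1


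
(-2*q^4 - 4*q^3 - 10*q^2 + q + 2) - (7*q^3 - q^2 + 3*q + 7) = -2*q^4 - 11*q^3 - 9*q^2 - 2*q - 5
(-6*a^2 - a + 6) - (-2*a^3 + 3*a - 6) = 2*a^3 - 6*a^2 - 4*a + 12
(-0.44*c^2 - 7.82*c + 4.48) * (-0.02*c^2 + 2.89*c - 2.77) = 0.0088*c^4 - 1.1152*c^3 - 21.4706*c^2 + 34.6086*c - 12.4096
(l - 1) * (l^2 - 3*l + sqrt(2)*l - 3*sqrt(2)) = l^3 - 4*l^2 + sqrt(2)*l^2 - 4*sqrt(2)*l + 3*l + 3*sqrt(2)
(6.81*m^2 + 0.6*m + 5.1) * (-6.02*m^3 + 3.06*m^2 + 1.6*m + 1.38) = -40.9962*m^5 + 17.2266*m^4 - 17.97*m^3 + 25.9638*m^2 + 8.988*m + 7.038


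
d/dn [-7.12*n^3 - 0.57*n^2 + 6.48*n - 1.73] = -21.36*n^2 - 1.14*n + 6.48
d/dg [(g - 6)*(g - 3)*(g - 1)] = 3*g^2 - 20*g + 27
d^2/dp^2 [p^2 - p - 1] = 2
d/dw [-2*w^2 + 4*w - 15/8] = 4 - 4*w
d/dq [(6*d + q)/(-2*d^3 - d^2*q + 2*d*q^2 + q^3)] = (-2*d^3 - d^2*q + 2*d*q^2 + q^3 - (6*d + q)*(-d^2 + 4*d*q + 3*q^2))/(2*d^3 + d^2*q - 2*d*q^2 - q^3)^2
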